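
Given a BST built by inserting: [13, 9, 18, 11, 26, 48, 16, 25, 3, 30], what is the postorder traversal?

Tree insertion order: [13, 9, 18, 11, 26, 48, 16, 25, 3, 30]
Tree (level-order array): [13, 9, 18, 3, 11, 16, 26, None, None, None, None, None, None, 25, 48, None, None, 30]
Postorder traversal: [3, 11, 9, 16, 25, 30, 48, 26, 18, 13]


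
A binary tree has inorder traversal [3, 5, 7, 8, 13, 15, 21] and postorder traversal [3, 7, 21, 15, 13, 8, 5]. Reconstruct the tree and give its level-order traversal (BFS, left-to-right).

Inorder:   [3, 5, 7, 8, 13, 15, 21]
Postorder: [3, 7, 21, 15, 13, 8, 5]
Algorithm: postorder visits root last, so walk postorder right-to-left;
each value is the root of the current inorder slice — split it at that
value, recurse on the right subtree first, then the left.
Recursive splits:
  root=5; inorder splits into left=[3], right=[7, 8, 13, 15, 21]
  root=8; inorder splits into left=[7], right=[13, 15, 21]
  root=13; inorder splits into left=[], right=[15, 21]
  root=15; inorder splits into left=[], right=[21]
  root=21; inorder splits into left=[], right=[]
  root=7; inorder splits into left=[], right=[]
  root=3; inorder splits into left=[], right=[]
Reconstructed level-order: [5, 3, 8, 7, 13, 15, 21]


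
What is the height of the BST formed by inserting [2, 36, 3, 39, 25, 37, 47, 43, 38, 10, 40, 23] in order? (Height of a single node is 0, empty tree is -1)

Insertion order: [2, 36, 3, 39, 25, 37, 47, 43, 38, 10, 40, 23]
Tree (level-order array): [2, None, 36, 3, 39, None, 25, 37, 47, 10, None, None, 38, 43, None, None, 23, None, None, 40]
Compute height bottom-up (empty subtree = -1):
  height(23) = 1 + max(-1, -1) = 0
  height(10) = 1 + max(-1, 0) = 1
  height(25) = 1 + max(1, -1) = 2
  height(3) = 1 + max(-1, 2) = 3
  height(38) = 1 + max(-1, -1) = 0
  height(37) = 1 + max(-1, 0) = 1
  height(40) = 1 + max(-1, -1) = 0
  height(43) = 1 + max(0, -1) = 1
  height(47) = 1 + max(1, -1) = 2
  height(39) = 1 + max(1, 2) = 3
  height(36) = 1 + max(3, 3) = 4
  height(2) = 1 + max(-1, 4) = 5
Height = 5


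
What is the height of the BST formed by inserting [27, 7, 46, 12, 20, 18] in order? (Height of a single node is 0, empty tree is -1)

Insertion order: [27, 7, 46, 12, 20, 18]
Tree (level-order array): [27, 7, 46, None, 12, None, None, None, 20, 18]
Compute height bottom-up (empty subtree = -1):
  height(18) = 1 + max(-1, -1) = 0
  height(20) = 1 + max(0, -1) = 1
  height(12) = 1 + max(-1, 1) = 2
  height(7) = 1 + max(-1, 2) = 3
  height(46) = 1 + max(-1, -1) = 0
  height(27) = 1 + max(3, 0) = 4
Height = 4


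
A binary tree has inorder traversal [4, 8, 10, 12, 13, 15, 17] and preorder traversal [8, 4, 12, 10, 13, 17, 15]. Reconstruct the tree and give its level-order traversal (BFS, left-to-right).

Inorder:  [4, 8, 10, 12, 13, 15, 17]
Preorder: [8, 4, 12, 10, 13, 17, 15]
Algorithm: preorder visits root first, so consume preorder in order;
for each root, split the current inorder slice at that value into
left-subtree inorder and right-subtree inorder, then recurse.
Recursive splits:
  root=8; inorder splits into left=[4], right=[10, 12, 13, 15, 17]
  root=4; inorder splits into left=[], right=[]
  root=12; inorder splits into left=[10], right=[13, 15, 17]
  root=10; inorder splits into left=[], right=[]
  root=13; inorder splits into left=[], right=[15, 17]
  root=17; inorder splits into left=[15], right=[]
  root=15; inorder splits into left=[], right=[]
Reconstructed level-order: [8, 4, 12, 10, 13, 17, 15]


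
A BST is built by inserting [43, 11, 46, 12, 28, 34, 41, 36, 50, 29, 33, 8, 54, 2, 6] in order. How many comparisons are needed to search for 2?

Search path for 2: 43 -> 11 -> 8 -> 2
Found: True
Comparisons: 4


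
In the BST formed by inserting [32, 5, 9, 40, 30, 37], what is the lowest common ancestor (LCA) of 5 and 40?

Tree insertion order: [32, 5, 9, 40, 30, 37]
Tree (level-order array): [32, 5, 40, None, 9, 37, None, None, 30]
In a BST, the LCA of p=5, q=40 is the first node v on the
root-to-leaf path with p <= v <= q (go left if both < v, right if both > v).
Walk from root:
  at 32: 5 <= 32 <= 40, this is the LCA
LCA = 32


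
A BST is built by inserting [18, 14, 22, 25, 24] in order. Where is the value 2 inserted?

Starting tree (level order): [18, 14, 22, None, None, None, 25, 24]
Insertion path: 18 -> 14
Result: insert 2 as left child of 14
Final tree (level order): [18, 14, 22, 2, None, None, 25, None, None, 24]


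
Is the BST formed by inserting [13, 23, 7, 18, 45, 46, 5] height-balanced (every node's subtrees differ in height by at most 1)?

Tree (level-order array): [13, 7, 23, 5, None, 18, 45, None, None, None, None, None, 46]
Definition: a tree is height-balanced if, at every node, |h(left) - h(right)| <= 1 (empty subtree has height -1).
Bottom-up per-node check:
  node 5: h_left=-1, h_right=-1, diff=0 [OK], height=0
  node 7: h_left=0, h_right=-1, diff=1 [OK], height=1
  node 18: h_left=-1, h_right=-1, diff=0 [OK], height=0
  node 46: h_left=-1, h_right=-1, diff=0 [OK], height=0
  node 45: h_left=-1, h_right=0, diff=1 [OK], height=1
  node 23: h_left=0, h_right=1, diff=1 [OK], height=2
  node 13: h_left=1, h_right=2, diff=1 [OK], height=3
All nodes satisfy the balance condition.
Result: Balanced


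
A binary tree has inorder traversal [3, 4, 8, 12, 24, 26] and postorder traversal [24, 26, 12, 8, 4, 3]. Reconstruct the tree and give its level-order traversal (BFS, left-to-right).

Inorder:   [3, 4, 8, 12, 24, 26]
Postorder: [24, 26, 12, 8, 4, 3]
Algorithm: postorder visits root last, so walk postorder right-to-left;
each value is the root of the current inorder slice — split it at that
value, recurse on the right subtree first, then the left.
Recursive splits:
  root=3; inorder splits into left=[], right=[4, 8, 12, 24, 26]
  root=4; inorder splits into left=[], right=[8, 12, 24, 26]
  root=8; inorder splits into left=[], right=[12, 24, 26]
  root=12; inorder splits into left=[], right=[24, 26]
  root=26; inorder splits into left=[24], right=[]
  root=24; inorder splits into left=[], right=[]
Reconstructed level-order: [3, 4, 8, 12, 26, 24]


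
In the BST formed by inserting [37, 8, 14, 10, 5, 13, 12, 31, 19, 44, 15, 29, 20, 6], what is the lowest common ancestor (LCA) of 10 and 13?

Tree insertion order: [37, 8, 14, 10, 5, 13, 12, 31, 19, 44, 15, 29, 20, 6]
Tree (level-order array): [37, 8, 44, 5, 14, None, None, None, 6, 10, 31, None, None, None, 13, 19, None, 12, None, 15, 29, None, None, None, None, 20]
In a BST, the LCA of p=10, q=13 is the first node v on the
root-to-leaf path with p <= v <= q (go left if both < v, right if both > v).
Walk from root:
  at 37: both 10 and 13 < 37, go left
  at 8: both 10 and 13 > 8, go right
  at 14: both 10 and 13 < 14, go left
  at 10: 10 <= 10 <= 13, this is the LCA
LCA = 10


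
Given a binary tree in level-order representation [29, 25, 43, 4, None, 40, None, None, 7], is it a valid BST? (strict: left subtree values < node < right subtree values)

Level-order array: [29, 25, 43, 4, None, 40, None, None, 7]
Validate using subtree bounds (lo, hi): at each node, require lo < value < hi,
then recurse left with hi=value and right with lo=value.
Preorder trace (stopping at first violation):
  at node 29 with bounds (-inf, +inf): OK
  at node 25 with bounds (-inf, 29): OK
  at node 4 with bounds (-inf, 25): OK
  at node 7 with bounds (4, 25): OK
  at node 43 with bounds (29, +inf): OK
  at node 40 with bounds (29, 43): OK
No violation found at any node.
Result: Valid BST


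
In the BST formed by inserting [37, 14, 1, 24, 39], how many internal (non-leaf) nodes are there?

Tree built from: [37, 14, 1, 24, 39]
Tree (level-order array): [37, 14, 39, 1, 24]
Rule: An internal node has at least one child.
Per-node child counts:
  node 37: 2 child(ren)
  node 14: 2 child(ren)
  node 1: 0 child(ren)
  node 24: 0 child(ren)
  node 39: 0 child(ren)
Matching nodes: [37, 14]
Count of internal (non-leaf) nodes: 2


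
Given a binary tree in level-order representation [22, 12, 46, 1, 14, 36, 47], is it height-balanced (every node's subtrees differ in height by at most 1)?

Tree (level-order array): [22, 12, 46, 1, 14, 36, 47]
Definition: a tree is height-balanced if, at every node, |h(left) - h(right)| <= 1 (empty subtree has height -1).
Bottom-up per-node check:
  node 1: h_left=-1, h_right=-1, diff=0 [OK], height=0
  node 14: h_left=-1, h_right=-1, diff=0 [OK], height=0
  node 12: h_left=0, h_right=0, diff=0 [OK], height=1
  node 36: h_left=-1, h_right=-1, diff=0 [OK], height=0
  node 47: h_left=-1, h_right=-1, diff=0 [OK], height=0
  node 46: h_left=0, h_right=0, diff=0 [OK], height=1
  node 22: h_left=1, h_right=1, diff=0 [OK], height=2
All nodes satisfy the balance condition.
Result: Balanced


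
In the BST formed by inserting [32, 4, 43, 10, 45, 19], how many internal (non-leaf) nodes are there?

Tree built from: [32, 4, 43, 10, 45, 19]
Tree (level-order array): [32, 4, 43, None, 10, None, 45, None, 19]
Rule: An internal node has at least one child.
Per-node child counts:
  node 32: 2 child(ren)
  node 4: 1 child(ren)
  node 10: 1 child(ren)
  node 19: 0 child(ren)
  node 43: 1 child(ren)
  node 45: 0 child(ren)
Matching nodes: [32, 4, 10, 43]
Count of internal (non-leaf) nodes: 4


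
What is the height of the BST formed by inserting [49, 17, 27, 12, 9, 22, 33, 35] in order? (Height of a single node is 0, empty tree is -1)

Insertion order: [49, 17, 27, 12, 9, 22, 33, 35]
Tree (level-order array): [49, 17, None, 12, 27, 9, None, 22, 33, None, None, None, None, None, 35]
Compute height bottom-up (empty subtree = -1):
  height(9) = 1 + max(-1, -1) = 0
  height(12) = 1 + max(0, -1) = 1
  height(22) = 1 + max(-1, -1) = 0
  height(35) = 1 + max(-1, -1) = 0
  height(33) = 1 + max(-1, 0) = 1
  height(27) = 1 + max(0, 1) = 2
  height(17) = 1 + max(1, 2) = 3
  height(49) = 1 + max(3, -1) = 4
Height = 4


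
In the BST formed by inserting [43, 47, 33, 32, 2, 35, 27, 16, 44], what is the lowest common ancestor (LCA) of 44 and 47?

Tree insertion order: [43, 47, 33, 32, 2, 35, 27, 16, 44]
Tree (level-order array): [43, 33, 47, 32, 35, 44, None, 2, None, None, None, None, None, None, 27, 16]
In a BST, the LCA of p=44, q=47 is the first node v on the
root-to-leaf path with p <= v <= q (go left if both < v, right if both > v).
Walk from root:
  at 43: both 44 and 47 > 43, go right
  at 47: 44 <= 47 <= 47, this is the LCA
LCA = 47


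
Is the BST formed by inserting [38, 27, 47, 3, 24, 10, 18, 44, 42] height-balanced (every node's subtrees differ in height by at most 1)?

Tree (level-order array): [38, 27, 47, 3, None, 44, None, None, 24, 42, None, 10, None, None, None, None, 18]
Definition: a tree is height-balanced if, at every node, |h(left) - h(right)| <= 1 (empty subtree has height -1).
Bottom-up per-node check:
  node 18: h_left=-1, h_right=-1, diff=0 [OK], height=0
  node 10: h_left=-1, h_right=0, diff=1 [OK], height=1
  node 24: h_left=1, h_right=-1, diff=2 [FAIL (|1--1|=2 > 1)], height=2
  node 3: h_left=-1, h_right=2, diff=3 [FAIL (|-1-2|=3 > 1)], height=3
  node 27: h_left=3, h_right=-1, diff=4 [FAIL (|3--1|=4 > 1)], height=4
  node 42: h_left=-1, h_right=-1, diff=0 [OK], height=0
  node 44: h_left=0, h_right=-1, diff=1 [OK], height=1
  node 47: h_left=1, h_right=-1, diff=2 [FAIL (|1--1|=2 > 1)], height=2
  node 38: h_left=4, h_right=2, diff=2 [FAIL (|4-2|=2 > 1)], height=5
Node 24 violates the condition: |1 - -1| = 2 > 1.
Result: Not balanced


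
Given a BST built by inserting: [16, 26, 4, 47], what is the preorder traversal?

Tree insertion order: [16, 26, 4, 47]
Tree (level-order array): [16, 4, 26, None, None, None, 47]
Preorder traversal: [16, 4, 26, 47]


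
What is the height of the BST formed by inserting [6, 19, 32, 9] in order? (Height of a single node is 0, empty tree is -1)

Insertion order: [6, 19, 32, 9]
Tree (level-order array): [6, None, 19, 9, 32]
Compute height bottom-up (empty subtree = -1):
  height(9) = 1 + max(-1, -1) = 0
  height(32) = 1 + max(-1, -1) = 0
  height(19) = 1 + max(0, 0) = 1
  height(6) = 1 + max(-1, 1) = 2
Height = 2


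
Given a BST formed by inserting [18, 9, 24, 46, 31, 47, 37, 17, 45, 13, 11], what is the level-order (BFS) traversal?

Tree insertion order: [18, 9, 24, 46, 31, 47, 37, 17, 45, 13, 11]
Tree (level-order array): [18, 9, 24, None, 17, None, 46, 13, None, 31, 47, 11, None, None, 37, None, None, None, None, None, 45]
BFS from the root, enqueuing left then right child of each popped node:
  queue [18] -> pop 18, enqueue [9, 24], visited so far: [18]
  queue [9, 24] -> pop 9, enqueue [17], visited so far: [18, 9]
  queue [24, 17] -> pop 24, enqueue [46], visited so far: [18, 9, 24]
  queue [17, 46] -> pop 17, enqueue [13], visited so far: [18, 9, 24, 17]
  queue [46, 13] -> pop 46, enqueue [31, 47], visited so far: [18, 9, 24, 17, 46]
  queue [13, 31, 47] -> pop 13, enqueue [11], visited so far: [18, 9, 24, 17, 46, 13]
  queue [31, 47, 11] -> pop 31, enqueue [37], visited so far: [18, 9, 24, 17, 46, 13, 31]
  queue [47, 11, 37] -> pop 47, enqueue [none], visited so far: [18, 9, 24, 17, 46, 13, 31, 47]
  queue [11, 37] -> pop 11, enqueue [none], visited so far: [18, 9, 24, 17, 46, 13, 31, 47, 11]
  queue [37] -> pop 37, enqueue [45], visited so far: [18, 9, 24, 17, 46, 13, 31, 47, 11, 37]
  queue [45] -> pop 45, enqueue [none], visited so far: [18, 9, 24, 17, 46, 13, 31, 47, 11, 37, 45]
Result: [18, 9, 24, 17, 46, 13, 31, 47, 11, 37, 45]


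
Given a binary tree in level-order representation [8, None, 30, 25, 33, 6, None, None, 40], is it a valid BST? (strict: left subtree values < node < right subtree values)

Level-order array: [8, None, 30, 25, 33, 6, None, None, 40]
Validate using subtree bounds (lo, hi): at each node, require lo < value < hi,
then recurse left with hi=value and right with lo=value.
Preorder trace (stopping at first violation):
  at node 8 with bounds (-inf, +inf): OK
  at node 30 with bounds (8, +inf): OK
  at node 25 with bounds (8, 30): OK
  at node 6 with bounds (8, 25): VIOLATION
Node 6 violates its bound: not (8 < 6 < 25).
Result: Not a valid BST


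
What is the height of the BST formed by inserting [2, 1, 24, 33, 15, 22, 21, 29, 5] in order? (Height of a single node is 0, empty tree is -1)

Insertion order: [2, 1, 24, 33, 15, 22, 21, 29, 5]
Tree (level-order array): [2, 1, 24, None, None, 15, 33, 5, 22, 29, None, None, None, 21]
Compute height bottom-up (empty subtree = -1):
  height(1) = 1 + max(-1, -1) = 0
  height(5) = 1 + max(-1, -1) = 0
  height(21) = 1 + max(-1, -1) = 0
  height(22) = 1 + max(0, -1) = 1
  height(15) = 1 + max(0, 1) = 2
  height(29) = 1 + max(-1, -1) = 0
  height(33) = 1 + max(0, -1) = 1
  height(24) = 1 + max(2, 1) = 3
  height(2) = 1 + max(0, 3) = 4
Height = 4


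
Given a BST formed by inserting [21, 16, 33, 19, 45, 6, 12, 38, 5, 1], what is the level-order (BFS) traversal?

Tree insertion order: [21, 16, 33, 19, 45, 6, 12, 38, 5, 1]
Tree (level-order array): [21, 16, 33, 6, 19, None, 45, 5, 12, None, None, 38, None, 1]
BFS from the root, enqueuing left then right child of each popped node:
  queue [21] -> pop 21, enqueue [16, 33], visited so far: [21]
  queue [16, 33] -> pop 16, enqueue [6, 19], visited so far: [21, 16]
  queue [33, 6, 19] -> pop 33, enqueue [45], visited so far: [21, 16, 33]
  queue [6, 19, 45] -> pop 6, enqueue [5, 12], visited so far: [21, 16, 33, 6]
  queue [19, 45, 5, 12] -> pop 19, enqueue [none], visited so far: [21, 16, 33, 6, 19]
  queue [45, 5, 12] -> pop 45, enqueue [38], visited so far: [21, 16, 33, 6, 19, 45]
  queue [5, 12, 38] -> pop 5, enqueue [1], visited so far: [21, 16, 33, 6, 19, 45, 5]
  queue [12, 38, 1] -> pop 12, enqueue [none], visited so far: [21, 16, 33, 6, 19, 45, 5, 12]
  queue [38, 1] -> pop 38, enqueue [none], visited so far: [21, 16, 33, 6, 19, 45, 5, 12, 38]
  queue [1] -> pop 1, enqueue [none], visited so far: [21, 16, 33, 6, 19, 45, 5, 12, 38, 1]
Result: [21, 16, 33, 6, 19, 45, 5, 12, 38, 1]


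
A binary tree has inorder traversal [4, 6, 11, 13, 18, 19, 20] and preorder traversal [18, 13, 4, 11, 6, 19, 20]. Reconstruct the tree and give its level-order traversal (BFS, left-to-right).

Inorder:  [4, 6, 11, 13, 18, 19, 20]
Preorder: [18, 13, 4, 11, 6, 19, 20]
Algorithm: preorder visits root first, so consume preorder in order;
for each root, split the current inorder slice at that value into
left-subtree inorder and right-subtree inorder, then recurse.
Recursive splits:
  root=18; inorder splits into left=[4, 6, 11, 13], right=[19, 20]
  root=13; inorder splits into left=[4, 6, 11], right=[]
  root=4; inorder splits into left=[], right=[6, 11]
  root=11; inorder splits into left=[6], right=[]
  root=6; inorder splits into left=[], right=[]
  root=19; inorder splits into left=[], right=[20]
  root=20; inorder splits into left=[], right=[]
Reconstructed level-order: [18, 13, 19, 4, 20, 11, 6]


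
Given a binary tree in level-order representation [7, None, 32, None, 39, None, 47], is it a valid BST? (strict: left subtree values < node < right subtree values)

Level-order array: [7, None, 32, None, 39, None, 47]
Validate using subtree bounds (lo, hi): at each node, require lo < value < hi,
then recurse left with hi=value and right with lo=value.
Preorder trace (stopping at first violation):
  at node 7 with bounds (-inf, +inf): OK
  at node 32 with bounds (7, +inf): OK
  at node 39 with bounds (32, +inf): OK
  at node 47 with bounds (39, +inf): OK
No violation found at any node.
Result: Valid BST


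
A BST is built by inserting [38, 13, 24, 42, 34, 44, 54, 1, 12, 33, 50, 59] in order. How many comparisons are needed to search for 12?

Search path for 12: 38 -> 13 -> 1 -> 12
Found: True
Comparisons: 4


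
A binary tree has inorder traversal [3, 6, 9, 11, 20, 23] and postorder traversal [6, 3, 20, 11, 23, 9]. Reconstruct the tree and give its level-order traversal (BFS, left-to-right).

Inorder:   [3, 6, 9, 11, 20, 23]
Postorder: [6, 3, 20, 11, 23, 9]
Algorithm: postorder visits root last, so walk postorder right-to-left;
each value is the root of the current inorder slice — split it at that
value, recurse on the right subtree first, then the left.
Recursive splits:
  root=9; inorder splits into left=[3, 6], right=[11, 20, 23]
  root=23; inorder splits into left=[11, 20], right=[]
  root=11; inorder splits into left=[], right=[20]
  root=20; inorder splits into left=[], right=[]
  root=3; inorder splits into left=[], right=[6]
  root=6; inorder splits into left=[], right=[]
Reconstructed level-order: [9, 3, 23, 6, 11, 20]


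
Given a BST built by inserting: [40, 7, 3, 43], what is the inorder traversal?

Tree insertion order: [40, 7, 3, 43]
Tree (level-order array): [40, 7, 43, 3]
Inorder traversal: [3, 7, 40, 43]


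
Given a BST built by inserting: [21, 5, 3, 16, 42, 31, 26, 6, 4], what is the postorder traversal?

Tree insertion order: [21, 5, 3, 16, 42, 31, 26, 6, 4]
Tree (level-order array): [21, 5, 42, 3, 16, 31, None, None, 4, 6, None, 26]
Postorder traversal: [4, 3, 6, 16, 5, 26, 31, 42, 21]


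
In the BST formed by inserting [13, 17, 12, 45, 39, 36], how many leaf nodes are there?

Tree built from: [13, 17, 12, 45, 39, 36]
Tree (level-order array): [13, 12, 17, None, None, None, 45, 39, None, 36]
Rule: A leaf has 0 children.
Per-node child counts:
  node 13: 2 child(ren)
  node 12: 0 child(ren)
  node 17: 1 child(ren)
  node 45: 1 child(ren)
  node 39: 1 child(ren)
  node 36: 0 child(ren)
Matching nodes: [12, 36]
Count of leaf nodes: 2


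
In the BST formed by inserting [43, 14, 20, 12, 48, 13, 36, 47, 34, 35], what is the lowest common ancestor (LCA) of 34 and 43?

Tree insertion order: [43, 14, 20, 12, 48, 13, 36, 47, 34, 35]
Tree (level-order array): [43, 14, 48, 12, 20, 47, None, None, 13, None, 36, None, None, None, None, 34, None, None, 35]
In a BST, the LCA of p=34, q=43 is the first node v on the
root-to-leaf path with p <= v <= q (go left if both < v, right if both > v).
Walk from root:
  at 43: 34 <= 43 <= 43, this is the LCA
LCA = 43


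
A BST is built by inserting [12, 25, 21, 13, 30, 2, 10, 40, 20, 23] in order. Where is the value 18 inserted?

Starting tree (level order): [12, 2, 25, None, 10, 21, 30, None, None, 13, 23, None, 40, None, 20]
Insertion path: 12 -> 25 -> 21 -> 13 -> 20
Result: insert 18 as left child of 20
Final tree (level order): [12, 2, 25, None, 10, 21, 30, None, None, 13, 23, None, 40, None, 20, None, None, None, None, 18]


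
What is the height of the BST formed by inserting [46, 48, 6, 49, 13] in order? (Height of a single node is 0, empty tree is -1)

Insertion order: [46, 48, 6, 49, 13]
Tree (level-order array): [46, 6, 48, None, 13, None, 49]
Compute height bottom-up (empty subtree = -1):
  height(13) = 1 + max(-1, -1) = 0
  height(6) = 1 + max(-1, 0) = 1
  height(49) = 1 + max(-1, -1) = 0
  height(48) = 1 + max(-1, 0) = 1
  height(46) = 1 + max(1, 1) = 2
Height = 2


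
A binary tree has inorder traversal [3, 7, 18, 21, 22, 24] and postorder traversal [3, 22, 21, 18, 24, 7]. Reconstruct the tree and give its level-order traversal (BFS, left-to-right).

Inorder:   [3, 7, 18, 21, 22, 24]
Postorder: [3, 22, 21, 18, 24, 7]
Algorithm: postorder visits root last, so walk postorder right-to-left;
each value is the root of the current inorder slice — split it at that
value, recurse on the right subtree first, then the left.
Recursive splits:
  root=7; inorder splits into left=[3], right=[18, 21, 22, 24]
  root=24; inorder splits into left=[18, 21, 22], right=[]
  root=18; inorder splits into left=[], right=[21, 22]
  root=21; inorder splits into left=[], right=[22]
  root=22; inorder splits into left=[], right=[]
  root=3; inorder splits into left=[], right=[]
Reconstructed level-order: [7, 3, 24, 18, 21, 22]


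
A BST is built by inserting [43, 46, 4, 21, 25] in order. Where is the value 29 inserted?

Starting tree (level order): [43, 4, 46, None, 21, None, None, None, 25]
Insertion path: 43 -> 4 -> 21 -> 25
Result: insert 29 as right child of 25
Final tree (level order): [43, 4, 46, None, 21, None, None, None, 25, None, 29]


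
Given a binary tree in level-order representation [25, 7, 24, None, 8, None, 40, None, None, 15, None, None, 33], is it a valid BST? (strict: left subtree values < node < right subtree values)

Level-order array: [25, 7, 24, None, 8, None, 40, None, None, 15, None, None, 33]
Validate using subtree bounds (lo, hi): at each node, require lo < value < hi,
then recurse left with hi=value and right with lo=value.
Preorder trace (stopping at first violation):
  at node 25 with bounds (-inf, +inf): OK
  at node 7 with bounds (-inf, 25): OK
  at node 8 with bounds (7, 25): OK
  at node 24 with bounds (25, +inf): VIOLATION
Node 24 violates its bound: not (25 < 24 < +inf).
Result: Not a valid BST


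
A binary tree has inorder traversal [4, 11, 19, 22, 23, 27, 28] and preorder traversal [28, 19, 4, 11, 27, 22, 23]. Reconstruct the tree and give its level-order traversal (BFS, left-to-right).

Inorder:  [4, 11, 19, 22, 23, 27, 28]
Preorder: [28, 19, 4, 11, 27, 22, 23]
Algorithm: preorder visits root first, so consume preorder in order;
for each root, split the current inorder slice at that value into
left-subtree inorder and right-subtree inorder, then recurse.
Recursive splits:
  root=28; inorder splits into left=[4, 11, 19, 22, 23, 27], right=[]
  root=19; inorder splits into left=[4, 11], right=[22, 23, 27]
  root=4; inorder splits into left=[], right=[11]
  root=11; inorder splits into left=[], right=[]
  root=27; inorder splits into left=[22, 23], right=[]
  root=22; inorder splits into left=[], right=[23]
  root=23; inorder splits into left=[], right=[]
Reconstructed level-order: [28, 19, 4, 27, 11, 22, 23]


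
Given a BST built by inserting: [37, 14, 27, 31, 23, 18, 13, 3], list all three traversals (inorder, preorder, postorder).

Tree insertion order: [37, 14, 27, 31, 23, 18, 13, 3]
Tree (level-order array): [37, 14, None, 13, 27, 3, None, 23, 31, None, None, 18]
Inorder (L, root, R): [3, 13, 14, 18, 23, 27, 31, 37]
Preorder (root, L, R): [37, 14, 13, 3, 27, 23, 18, 31]
Postorder (L, R, root): [3, 13, 18, 23, 31, 27, 14, 37]


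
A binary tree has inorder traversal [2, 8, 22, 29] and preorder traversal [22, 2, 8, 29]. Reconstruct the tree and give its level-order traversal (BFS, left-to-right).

Inorder:  [2, 8, 22, 29]
Preorder: [22, 2, 8, 29]
Algorithm: preorder visits root first, so consume preorder in order;
for each root, split the current inorder slice at that value into
left-subtree inorder and right-subtree inorder, then recurse.
Recursive splits:
  root=22; inorder splits into left=[2, 8], right=[29]
  root=2; inorder splits into left=[], right=[8]
  root=8; inorder splits into left=[], right=[]
  root=29; inorder splits into left=[], right=[]
Reconstructed level-order: [22, 2, 29, 8]


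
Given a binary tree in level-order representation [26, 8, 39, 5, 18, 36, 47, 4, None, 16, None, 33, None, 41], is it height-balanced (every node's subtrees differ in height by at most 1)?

Tree (level-order array): [26, 8, 39, 5, 18, 36, 47, 4, None, 16, None, 33, None, 41]
Definition: a tree is height-balanced if, at every node, |h(left) - h(right)| <= 1 (empty subtree has height -1).
Bottom-up per-node check:
  node 4: h_left=-1, h_right=-1, diff=0 [OK], height=0
  node 5: h_left=0, h_right=-1, diff=1 [OK], height=1
  node 16: h_left=-1, h_right=-1, diff=0 [OK], height=0
  node 18: h_left=0, h_right=-1, diff=1 [OK], height=1
  node 8: h_left=1, h_right=1, diff=0 [OK], height=2
  node 33: h_left=-1, h_right=-1, diff=0 [OK], height=0
  node 36: h_left=0, h_right=-1, diff=1 [OK], height=1
  node 41: h_left=-1, h_right=-1, diff=0 [OK], height=0
  node 47: h_left=0, h_right=-1, diff=1 [OK], height=1
  node 39: h_left=1, h_right=1, diff=0 [OK], height=2
  node 26: h_left=2, h_right=2, diff=0 [OK], height=3
All nodes satisfy the balance condition.
Result: Balanced


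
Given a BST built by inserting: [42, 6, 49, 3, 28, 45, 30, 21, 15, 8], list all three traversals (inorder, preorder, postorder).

Tree insertion order: [42, 6, 49, 3, 28, 45, 30, 21, 15, 8]
Tree (level-order array): [42, 6, 49, 3, 28, 45, None, None, None, 21, 30, None, None, 15, None, None, None, 8]
Inorder (L, root, R): [3, 6, 8, 15, 21, 28, 30, 42, 45, 49]
Preorder (root, L, R): [42, 6, 3, 28, 21, 15, 8, 30, 49, 45]
Postorder (L, R, root): [3, 8, 15, 21, 30, 28, 6, 45, 49, 42]


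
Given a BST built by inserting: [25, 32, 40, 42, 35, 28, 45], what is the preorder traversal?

Tree insertion order: [25, 32, 40, 42, 35, 28, 45]
Tree (level-order array): [25, None, 32, 28, 40, None, None, 35, 42, None, None, None, 45]
Preorder traversal: [25, 32, 28, 40, 35, 42, 45]


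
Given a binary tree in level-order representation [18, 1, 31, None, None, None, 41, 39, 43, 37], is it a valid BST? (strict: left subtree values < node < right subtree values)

Level-order array: [18, 1, 31, None, None, None, 41, 39, 43, 37]
Validate using subtree bounds (lo, hi): at each node, require lo < value < hi,
then recurse left with hi=value and right with lo=value.
Preorder trace (stopping at first violation):
  at node 18 with bounds (-inf, +inf): OK
  at node 1 with bounds (-inf, 18): OK
  at node 31 with bounds (18, +inf): OK
  at node 41 with bounds (31, +inf): OK
  at node 39 with bounds (31, 41): OK
  at node 37 with bounds (31, 39): OK
  at node 43 with bounds (41, +inf): OK
No violation found at any node.
Result: Valid BST


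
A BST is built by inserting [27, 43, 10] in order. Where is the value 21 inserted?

Starting tree (level order): [27, 10, 43]
Insertion path: 27 -> 10
Result: insert 21 as right child of 10
Final tree (level order): [27, 10, 43, None, 21]


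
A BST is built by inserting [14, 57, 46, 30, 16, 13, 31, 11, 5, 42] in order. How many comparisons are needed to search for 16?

Search path for 16: 14 -> 57 -> 46 -> 30 -> 16
Found: True
Comparisons: 5


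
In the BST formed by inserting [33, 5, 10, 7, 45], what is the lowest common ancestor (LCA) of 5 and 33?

Tree insertion order: [33, 5, 10, 7, 45]
Tree (level-order array): [33, 5, 45, None, 10, None, None, 7]
In a BST, the LCA of p=5, q=33 is the first node v on the
root-to-leaf path with p <= v <= q (go left if both < v, right if both > v).
Walk from root:
  at 33: 5 <= 33 <= 33, this is the LCA
LCA = 33


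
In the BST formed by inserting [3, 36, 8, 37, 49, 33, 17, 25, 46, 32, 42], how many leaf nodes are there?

Tree built from: [3, 36, 8, 37, 49, 33, 17, 25, 46, 32, 42]
Tree (level-order array): [3, None, 36, 8, 37, None, 33, None, 49, 17, None, 46, None, None, 25, 42, None, None, 32]
Rule: A leaf has 0 children.
Per-node child counts:
  node 3: 1 child(ren)
  node 36: 2 child(ren)
  node 8: 1 child(ren)
  node 33: 1 child(ren)
  node 17: 1 child(ren)
  node 25: 1 child(ren)
  node 32: 0 child(ren)
  node 37: 1 child(ren)
  node 49: 1 child(ren)
  node 46: 1 child(ren)
  node 42: 0 child(ren)
Matching nodes: [32, 42]
Count of leaf nodes: 2


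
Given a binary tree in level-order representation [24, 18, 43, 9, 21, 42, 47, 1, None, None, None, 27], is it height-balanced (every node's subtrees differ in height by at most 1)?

Tree (level-order array): [24, 18, 43, 9, 21, 42, 47, 1, None, None, None, 27]
Definition: a tree is height-balanced if, at every node, |h(left) - h(right)| <= 1 (empty subtree has height -1).
Bottom-up per-node check:
  node 1: h_left=-1, h_right=-1, diff=0 [OK], height=0
  node 9: h_left=0, h_right=-1, diff=1 [OK], height=1
  node 21: h_left=-1, h_right=-1, diff=0 [OK], height=0
  node 18: h_left=1, h_right=0, diff=1 [OK], height=2
  node 27: h_left=-1, h_right=-1, diff=0 [OK], height=0
  node 42: h_left=0, h_right=-1, diff=1 [OK], height=1
  node 47: h_left=-1, h_right=-1, diff=0 [OK], height=0
  node 43: h_left=1, h_right=0, diff=1 [OK], height=2
  node 24: h_left=2, h_right=2, diff=0 [OK], height=3
All nodes satisfy the balance condition.
Result: Balanced


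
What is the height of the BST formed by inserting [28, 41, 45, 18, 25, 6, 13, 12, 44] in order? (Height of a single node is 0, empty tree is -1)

Insertion order: [28, 41, 45, 18, 25, 6, 13, 12, 44]
Tree (level-order array): [28, 18, 41, 6, 25, None, 45, None, 13, None, None, 44, None, 12]
Compute height bottom-up (empty subtree = -1):
  height(12) = 1 + max(-1, -1) = 0
  height(13) = 1 + max(0, -1) = 1
  height(6) = 1 + max(-1, 1) = 2
  height(25) = 1 + max(-1, -1) = 0
  height(18) = 1 + max(2, 0) = 3
  height(44) = 1 + max(-1, -1) = 0
  height(45) = 1 + max(0, -1) = 1
  height(41) = 1 + max(-1, 1) = 2
  height(28) = 1 + max(3, 2) = 4
Height = 4


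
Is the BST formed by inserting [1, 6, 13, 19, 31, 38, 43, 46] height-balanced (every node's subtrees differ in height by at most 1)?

Tree (level-order array): [1, None, 6, None, 13, None, 19, None, 31, None, 38, None, 43, None, 46]
Definition: a tree is height-balanced if, at every node, |h(left) - h(right)| <= 1 (empty subtree has height -1).
Bottom-up per-node check:
  node 46: h_left=-1, h_right=-1, diff=0 [OK], height=0
  node 43: h_left=-1, h_right=0, diff=1 [OK], height=1
  node 38: h_left=-1, h_right=1, diff=2 [FAIL (|-1-1|=2 > 1)], height=2
  node 31: h_left=-1, h_right=2, diff=3 [FAIL (|-1-2|=3 > 1)], height=3
  node 19: h_left=-1, h_right=3, diff=4 [FAIL (|-1-3|=4 > 1)], height=4
  node 13: h_left=-1, h_right=4, diff=5 [FAIL (|-1-4|=5 > 1)], height=5
  node 6: h_left=-1, h_right=5, diff=6 [FAIL (|-1-5|=6 > 1)], height=6
  node 1: h_left=-1, h_right=6, diff=7 [FAIL (|-1-6|=7 > 1)], height=7
Node 38 violates the condition: |-1 - 1| = 2 > 1.
Result: Not balanced


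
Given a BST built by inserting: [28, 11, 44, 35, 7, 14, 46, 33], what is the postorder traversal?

Tree insertion order: [28, 11, 44, 35, 7, 14, 46, 33]
Tree (level-order array): [28, 11, 44, 7, 14, 35, 46, None, None, None, None, 33]
Postorder traversal: [7, 14, 11, 33, 35, 46, 44, 28]


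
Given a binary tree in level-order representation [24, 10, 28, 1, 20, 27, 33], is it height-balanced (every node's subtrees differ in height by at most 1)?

Tree (level-order array): [24, 10, 28, 1, 20, 27, 33]
Definition: a tree is height-balanced if, at every node, |h(left) - h(right)| <= 1 (empty subtree has height -1).
Bottom-up per-node check:
  node 1: h_left=-1, h_right=-1, diff=0 [OK], height=0
  node 20: h_left=-1, h_right=-1, diff=0 [OK], height=0
  node 10: h_left=0, h_right=0, diff=0 [OK], height=1
  node 27: h_left=-1, h_right=-1, diff=0 [OK], height=0
  node 33: h_left=-1, h_right=-1, diff=0 [OK], height=0
  node 28: h_left=0, h_right=0, diff=0 [OK], height=1
  node 24: h_left=1, h_right=1, diff=0 [OK], height=2
All nodes satisfy the balance condition.
Result: Balanced


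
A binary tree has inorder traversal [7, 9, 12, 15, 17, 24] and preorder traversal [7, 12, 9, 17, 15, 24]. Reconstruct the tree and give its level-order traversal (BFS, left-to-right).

Inorder:  [7, 9, 12, 15, 17, 24]
Preorder: [7, 12, 9, 17, 15, 24]
Algorithm: preorder visits root first, so consume preorder in order;
for each root, split the current inorder slice at that value into
left-subtree inorder and right-subtree inorder, then recurse.
Recursive splits:
  root=7; inorder splits into left=[], right=[9, 12, 15, 17, 24]
  root=12; inorder splits into left=[9], right=[15, 17, 24]
  root=9; inorder splits into left=[], right=[]
  root=17; inorder splits into left=[15], right=[24]
  root=15; inorder splits into left=[], right=[]
  root=24; inorder splits into left=[], right=[]
Reconstructed level-order: [7, 12, 9, 17, 15, 24]


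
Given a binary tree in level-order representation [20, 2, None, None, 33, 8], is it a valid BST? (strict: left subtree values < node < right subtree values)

Level-order array: [20, 2, None, None, 33, 8]
Validate using subtree bounds (lo, hi): at each node, require lo < value < hi,
then recurse left with hi=value and right with lo=value.
Preorder trace (stopping at first violation):
  at node 20 with bounds (-inf, +inf): OK
  at node 2 with bounds (-inf, 20): OK
  at node 33 with bounds (2, 20): VIOLATION
Node 33 violates its bound: not (2 < 33 < 20).
Result: Not a valid BST


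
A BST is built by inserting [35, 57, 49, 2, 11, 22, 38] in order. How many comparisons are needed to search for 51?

Search path for 51: 35 -> 57 -> 49
Found: False
Comparisons: 3


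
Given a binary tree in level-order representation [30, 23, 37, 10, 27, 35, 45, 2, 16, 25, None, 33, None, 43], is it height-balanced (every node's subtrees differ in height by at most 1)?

Tree (level-order array): [30, 23, 37, 10, 27, 35, 45, 2, 16, 25, None, 33, None, 43]
Definition: a tree is height-balanced if, at every node, |h(left) - h(right)| <= 1 (empty subtree has height -1).
Bottom-up per-node check:
  node 2: h_left=-1, h_right=-1, diff=0 [OK], height=0
  node 16: h_left=-1, h_right=-1, diff=0 [OK], height=0
  node 10: h_left=0, h_right=0, diff=0 [OK], height=1
  node 25: h_left=-1, h_right=-1, diff=0 [OK], height=0
  node 27: h_left=0, h_right=-1, diff=1 [OK], height=1
  node 23: h_left=1, h_right=1, diff=0 [OK], height=2
  node 33: h_left=-1, h_right=-1, diff=0 [OK], height=0
  node 35: h_left=0, h_right=-1, diff=1 [OK], height=1
  node 43: h_left=-1, h_right=-1, diff=0 [OK], height=0
  node 45: h_left=0, h_right=-1, diff=1 [OK], height=1
  node 37: h_left=1, h_right=1, diff=0 [OK], height=2
  node 30: h_left=2, h_right=2, diff=0 [OK], height=3
All nodes satisfy the balance condition.
Result: Balanced


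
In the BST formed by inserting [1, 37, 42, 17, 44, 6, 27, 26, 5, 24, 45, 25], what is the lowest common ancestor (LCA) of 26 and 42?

Tree insertion order: [1, 37, 42, 17, 44, 6, 27, 26, 5, 24, 45, 25]
Tree (level-order array): [1, None, 37, 17, 42, 6, 27, None, 44, 5, None, 26, None, None, 45, None, None, 24, None, None, None, None, 25]
In a BST, the LCA of p=26, q=42 is the first node v on the
root-to-leaf path with p <= v <= q (go left if both < v, right if both > v).
Walk from root:
  at 1: both 26 and 42 > 1, go right
  at 37: 26 <= 37 <= 42, this is the LCA
LCA = 37


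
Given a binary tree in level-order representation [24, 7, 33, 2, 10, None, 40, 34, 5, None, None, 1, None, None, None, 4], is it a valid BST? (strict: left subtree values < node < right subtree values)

Level-order array: [24, 7, 33, 2, 10, None, 40, 34, 5, None, None, 1, None, None, None, 4]
Validate using subtree bounds (lo, hi): at each node, require lo < value < hi,
then recurse left with hi=value and right with lo=value.
Preorder trace (stopping at first violation):
  at node 24 with bounds (-inf, +inf): OK
  at node 7 with bounds (-inf, 24): OK
  at node 2 with bounds (-inf, 7): OK
  at node 34 with bounds (-inf, 2): VIOLATION
Node 34 violates its bound: not (-inf < 34 < 2).
Result: Not a valid BST


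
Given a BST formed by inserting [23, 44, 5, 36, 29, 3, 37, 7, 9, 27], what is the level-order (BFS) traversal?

Tree insertion order: [23, 44, 5, 36, 29, 3, 37, 7, 9, 27]
Tree (level-order array): [23, 5, 44, 3, 7, 36, None, None, None, None, 9, 29, 37, None, None, 27]
BFS from the root, enqueuing left then right child of each popped node:
  queue [23] -> pop 23, enqueue [5, 44], visited so far: [23]
  queue [5, 44] -> pop 5, enqueue [3, 7], visited so far: [23, 5]
  queue [44, 3, 7] -> pop 44, enqueue [36], visited so far: [23, 5, 44]
  queue [3, 7, 36] -> pop 3, enqueue [none], visited so far: [23, 5, 44, 3]
  queue [7, 36] -> pop 7, enqueue [9], visited so far: [23, 5, 44, 3, 7]
  queue [36, 9] -> pop 36, enqueue [29, 37], visited so far: [23, 5, 44, 3, 7, 36]
  queue [9, 29, 37] -> pop 9, enqueue [none], visited so far: [23, 5, 44, 3, 7, 36, 9]
  queue [29, 37] -> pop 29, enqueue [27], visited so far: [23, 5, 44, 3, 7, 36, 9, 29]
  queue [37, 27] -> pop 37, enqueue [none], visited so far: [23, 5, 44, 3, 7, 36, 9, 29, 37]
  queue [27] -> pop 27, enqueue [none], visited so far: [23, 5, 44, 3, 7, 36, 9, 29, 37, 27]
Result: [23, 5, 44, 3, 7, 36, 9, 29, 37, 27]


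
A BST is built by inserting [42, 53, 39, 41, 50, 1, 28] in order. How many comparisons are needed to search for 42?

Search path for 42: 42
Found: True
Comparisons: 1


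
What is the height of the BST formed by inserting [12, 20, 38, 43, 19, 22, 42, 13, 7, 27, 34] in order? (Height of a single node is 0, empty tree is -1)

Insertion order: [12, 20, 38, 43, 19, 22, 42, 13, 7, 27, 34]
Tree (level-order array): [12, 7, 20, None, None, 19, 38, 13, None, 22, 43, None, None, None, 27, 42, None, None, 34]
Compute height bottom-up (empty subtree = -1):
  height(7) = 1 + max(-1, -1) = 0
  height(13) = 1 + max(-1, -1) = 0
  height(19) = 1 + max(0, -1) = 1
  height(34) = 1 + max(-1, -1) = 0
  height(27) = 1 + max(-1, 0) = 1
  height(22) = 1 + max(-1, 1) = 2
  height(42) = 1 + max(-1, -1) = 0
  height(43) = 1 + max(0, -1) = 1
  height(38) = 1 + max(2, 1) = 3
  height(20) = 1 + max(1, 3) = 4
  height(12) = 1 + max(0, 4) = 5
Height = 5


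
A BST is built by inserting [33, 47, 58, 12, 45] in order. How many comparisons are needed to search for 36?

Search path for 36: 33 -> 47 -> 45
Found: False
Comparisons: 3


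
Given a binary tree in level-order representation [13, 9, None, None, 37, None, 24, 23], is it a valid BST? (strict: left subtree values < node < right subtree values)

Level-order array: [13, 9, None, None, 37, None, 24, 23]
Validate using subtree bounds (lo, hi): at each node, require lo < value < hi,
then recurse left with hi=value and right with lo=value.
Preorder trace (stopping at first violation):
  at node 13 with bounds (-inf, +inf): OK
  at node 9 with bounds (-inf, 13): OK
  at node 37 with bounds (9, 13): VIOLATION
Node 37 violates its bound: not (9 < 37 < 13).
Result: Not a valid BST


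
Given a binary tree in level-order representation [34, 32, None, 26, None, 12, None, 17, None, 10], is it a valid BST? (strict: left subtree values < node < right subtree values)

Level-order array: [34, 32, None, 26, None, 12, None, 17, None, 10]
Validate using subtree bounds (lo, hi): at each node, require lo < value < hi,
then recurse left with hi=value and right with lo=value.
Preorder trace (stopping at first violation):
  at node 34 with bounds (-inf, +inf): OK
  at node 32 with bounds (-inf, 34): OK
  at node 26 with bounds (-inf, 32): OK
  at node 12 with bounds (-inf, 26): OK
  at node 17 with bounds (-inf, 12): VIOLATION
Node 17 violates its bound: not (-inf < 17 < 12).
Result: Not a valid BST
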